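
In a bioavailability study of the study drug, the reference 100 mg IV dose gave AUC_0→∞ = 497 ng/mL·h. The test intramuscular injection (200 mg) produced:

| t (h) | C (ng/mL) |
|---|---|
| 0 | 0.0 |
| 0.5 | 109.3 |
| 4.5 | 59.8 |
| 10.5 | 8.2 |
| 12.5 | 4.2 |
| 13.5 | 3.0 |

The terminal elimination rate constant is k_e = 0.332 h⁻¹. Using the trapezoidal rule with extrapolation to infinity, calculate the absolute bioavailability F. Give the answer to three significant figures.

F = 0.598

Trapezoidal AUC_0→13.5 (intramuscular injection):
  [0→0.5]: (0.0+109.3)/2 × 0.5 = 27.325
  [0.5→4.5]: (109.3+59.8)/2 × 4 = 338.2
  [4.5→10.5]: (59.8+8.2)/2 × 6 = 204.0
  [10.5→12.5]: (8.2+4.2)/2 × 2 = 12.4
  [12.5→13.5]: (4.2+3.0)/2 × 1 = 3.6
  Sum = 585.525 ng/mL·h
Tail: C_last/k_e = 3.0/0.332 = 9.036
AUC_0→∞ (intramuscular injection) = 585.525 + 9.036 = 594.561 ng/mL·h
F = (AUC_ev/D_ev)/(AUC_iv/D_iv) = (594.561/200)/(497/100) = 2.972805/4.97 = 0.5981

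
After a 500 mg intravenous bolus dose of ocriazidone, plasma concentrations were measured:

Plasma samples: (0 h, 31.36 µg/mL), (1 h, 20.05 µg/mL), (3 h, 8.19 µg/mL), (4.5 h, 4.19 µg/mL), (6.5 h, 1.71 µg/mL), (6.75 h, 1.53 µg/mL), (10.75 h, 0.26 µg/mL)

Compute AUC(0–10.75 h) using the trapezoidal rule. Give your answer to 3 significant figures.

Trapezoidal AUC_0→10.75:
  [0→1]: (31.36+20.05)/2 × 1 = 25.705
  [1→3]: (20.05+8.19)/2 × 2 = 28.24
  [3→4.5]: (8.19+4.19)/2 × 1.5 = 9.285
  [4.5→6.5]: (4.19+1.71)/2 × 2 = 5.9
  [6.5→6.75]: (1.71+1.53)/2 × 0.25 = 0.405
  [6.75→10.75]: (1.53+0.26)/2 × 4 = 3.58
  Sum = 73.115 µg/mL·h

AUC = 73.1 µg/mL·h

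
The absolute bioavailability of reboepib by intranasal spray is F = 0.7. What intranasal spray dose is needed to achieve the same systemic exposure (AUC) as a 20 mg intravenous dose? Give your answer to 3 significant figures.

For equal systemic exposure: F × D_ev = D_iv
D_ev = D_iv / F = 20 / 0.7 = 28.5714 mg

D_intranasal = 28.6 mg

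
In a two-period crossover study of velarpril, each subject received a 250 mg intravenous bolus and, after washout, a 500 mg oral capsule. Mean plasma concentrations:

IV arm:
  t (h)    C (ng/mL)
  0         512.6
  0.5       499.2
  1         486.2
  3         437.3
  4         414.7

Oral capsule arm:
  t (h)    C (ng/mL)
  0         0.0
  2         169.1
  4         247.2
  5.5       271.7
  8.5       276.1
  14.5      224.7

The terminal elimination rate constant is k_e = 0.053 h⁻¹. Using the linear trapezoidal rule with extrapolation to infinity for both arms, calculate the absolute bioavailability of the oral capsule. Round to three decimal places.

F = 0.390

Trapezoidal AUC_0→4 (IV):
  [0→0.5]: (512.6+499.2)/2 × 0.5 = 252.95
  [0.5→1]: (499.2+486.2)/2 × 0.5 = 246.35
  [1→3]: (486.2+437.3)/2 × 2 = 923.5
  [3→4]: (437.3+414.7)/2 × 1 = 426.0
  Sum = 1848.8 ng/mL·h
IV tail: 414.7/0.053 = 7824.528; AUC_iv,0→∞ = 1848.8 + 7824.528 = 9673.328 ng/mL·h
Trapezoidal AUC_0→14.5 (oral capsule):
  [0→2]: (0.0+169.1)/2 × 2 = 169.1
  [2→4]: (169.1+247.2)/2 × 2 = 416.3
  [4→5.5]: (247.2+271.7)/2 × 1.5 = 389.175
  [5.5→8.5]: (271.7+276.1)/2 × 3 = 821.7
  [8.5→14.5]: (276.1+224.7)/2 × 6 = 1502.4
  Sum = 3298.675 ng/mL·h
oral capsule tail: 224.7/0.053 = 4239.623; AUC_ev,0→∞ = 3298.675 + 4239.623 = 7538.298 ng/mL·h
F = (AUC_ev/D_ev)/(AUC_iv/D_iv) = (7538.298/500)/(9673.328/250) = 15.076596/38.693312 = 0.3896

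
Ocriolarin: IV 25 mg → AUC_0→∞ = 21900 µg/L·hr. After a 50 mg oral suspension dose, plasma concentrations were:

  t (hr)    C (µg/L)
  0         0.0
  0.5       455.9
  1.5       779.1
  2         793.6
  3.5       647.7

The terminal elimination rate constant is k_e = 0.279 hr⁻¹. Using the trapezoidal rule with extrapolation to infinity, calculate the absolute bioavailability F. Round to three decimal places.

Trapezoidal AUC_0→3.5 (oral suspension):
  [0→0.5]: (0.0+455.9)/2 × 0.5 = 113.975
  [0.5→1.5]: (455.9+779.1)/2 × 1 = 617.5
  [1.5→2]: (779.1+793.6)/2 × 0.5 = 393.175
  [2→3.5]: (793.6+647.7)/2 × 1.5 = 1080.975
  Sum = 2205.625 µg/L·hr
Tail: C_last/k_e = 647.7/0.279 = 2321.505
AUC_0→∞ (oral suspension) = 2205.625 + 2321.505 = 4527.13 µg/L·hr
F = (AUC_ev/D_ev)/(AUC_iv/D_iv) = (4527.13/50)/(21900/25) = 90.5426/876 = 0.1034

F = 0.103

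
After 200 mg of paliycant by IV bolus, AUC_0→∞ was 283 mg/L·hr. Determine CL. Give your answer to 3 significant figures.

CL = Dose_iv / AUC_0→∞
   = 200 / 283 = 0.706714 L/hr

CL = 0.707 L/hr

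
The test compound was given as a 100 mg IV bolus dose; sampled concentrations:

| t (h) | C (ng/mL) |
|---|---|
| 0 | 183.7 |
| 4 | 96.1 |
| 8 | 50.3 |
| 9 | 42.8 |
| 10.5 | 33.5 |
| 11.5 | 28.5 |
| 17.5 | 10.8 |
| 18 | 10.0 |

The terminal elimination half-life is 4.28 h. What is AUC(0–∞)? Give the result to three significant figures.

Trapezoidal AUC_0→18:
  [0→4]: (183.7+96.1)/2 × 4 = 559.6
  [4→8]: (96.1+50.3)/2 × 4 = 292.8
  [8→9]: (50.3+42.8)/2 × 1 = 46.55
  [9→10.5]: (42.8+33.5)/2 × 1.5 = 57.225
  [10.5→11.5]: (33.5+28.5)/2 × 1 = 31.0
  [11.5→17.5]: (28.5+10.8)/2 × 6 = 117.9
  [17.5→18]: (10.8+10.0)/2 × 0.5 = 5.2
  Sum = 1110.275 ng/mL·h
k_e = ln2 / t½ = 0.693147 / 4.28 = 0.1620 h^-1
Extrapolated tail: C_last / k_e = 10.0 / 0.162 = 61.728
AUC_0→∞ = 1110.275 + 61.728 = 1172.003 ng/mL·h

AUC = 1170 ng/mL·h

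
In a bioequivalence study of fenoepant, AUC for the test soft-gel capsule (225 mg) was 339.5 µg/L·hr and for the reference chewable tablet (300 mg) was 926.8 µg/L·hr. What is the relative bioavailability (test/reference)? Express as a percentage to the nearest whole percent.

F_rel = (AUC_test/D_test) / (AUC_ref/D_ref)
      = (339.5/225) / (926.8/300)
      = 1.50889 / 3.08933 = 0.4884 = 48.84%

F_rel = 49%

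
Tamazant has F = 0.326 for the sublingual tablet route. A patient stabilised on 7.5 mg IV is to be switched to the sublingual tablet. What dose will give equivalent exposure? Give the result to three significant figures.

For equal systemic exposure: F × D_ev = D_iv
D_ev = D_iv / F = 7.5 / 0.326 = 23.0061 mg

D_sublingual = 23.0 mg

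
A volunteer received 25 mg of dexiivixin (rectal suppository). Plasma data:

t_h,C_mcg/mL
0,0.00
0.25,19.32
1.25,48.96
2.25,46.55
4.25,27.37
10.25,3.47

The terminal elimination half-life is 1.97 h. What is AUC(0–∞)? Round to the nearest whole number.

AUC = 261 mcg/mL·h

Trapezoidal AUC_0→10.25:
  [0→0.25]: (0.00+19.32)/2 × 0.25 = 2.415
  [0.25→1.25]: (19.32+48.96)/2 × 1 = 34.14
  [1.25→2.25]: (48.96+46.55)/2 × 1 = 47.755
  [2.25→4.25]: (46.55+27.37)/2 × 2 = 73.92
  [4.25→10.25]: (27.37+3.47)/2 × 6 = 92.52
  Sum = 250.75 mcg/mL·h
k_e = ln2 / t½ = 0.693147 / 1.97 = 0.3519 h^-1
Extrapolated tail: C_last / k_e = 3.47 / 0.3519 = 9.861
AUC_0→∞ = 250.75 + 9.861 = 260.611 mcg/mL·h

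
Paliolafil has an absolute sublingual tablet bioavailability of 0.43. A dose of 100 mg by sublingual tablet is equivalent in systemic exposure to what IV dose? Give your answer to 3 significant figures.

D_iv = 43.0 mg

Systemic exposure from an extravascular dose = F × D_ev, so the equivalent IV dose is F × D_ev.
D_iv = F × D_ev = 0.43 × 100 = 43 mg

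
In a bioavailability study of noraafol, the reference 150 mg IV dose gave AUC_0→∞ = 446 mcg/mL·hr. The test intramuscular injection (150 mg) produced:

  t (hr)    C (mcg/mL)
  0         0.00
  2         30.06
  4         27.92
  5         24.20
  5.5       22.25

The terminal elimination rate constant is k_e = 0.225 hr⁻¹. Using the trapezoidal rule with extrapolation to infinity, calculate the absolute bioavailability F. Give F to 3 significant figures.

F = 0.504

Trapezoidal AUC_0→5.5 (intramuscular injection):
  [0→2]: (0.00+30.06)/2 × 2 = 30.06
  [2→4]: (30.06+27.92)/2 × 2 = 57.98
  [4→5]: (27.92+24.20)/2 × 1 = 26.06
  [5→5.5]: (24.20+22.25)/2 × 0.5 = 11.6125
  Sum = 125.7125 mcg/mL·hr
Tail: C_last/k_e = 22.25/0.225 = 98.889
AUC_0→∞ (intramuscular injection) = 125.7125 + 98.889 = 224.6015 mcg/mL·hr
F = (AUC_ev/D_ev)/(AUC_iv/D_iv) = (224.6015/150)/(446/150) = 1.49734/2.97333 = 0.5036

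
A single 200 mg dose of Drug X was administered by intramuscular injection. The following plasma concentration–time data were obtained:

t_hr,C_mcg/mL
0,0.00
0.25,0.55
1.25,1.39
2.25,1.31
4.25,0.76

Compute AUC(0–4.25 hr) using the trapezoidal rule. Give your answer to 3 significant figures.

AUC = 4.46 mcg/mL·hr

Trapezoidal AUC_0→4.25:
  [0→0.25]: (0.00+0.55)/2 × 0.25 = 0.06875
  [0.25→1.25]: (0.55+1.39)/2 × 1 = 0.97
  [1.25→2.25]: (1.39+1.31)/2 × 1 = 1.35
  [2.25→4.25]: (1.31+0.76)/2 × 2 = 2.07
  Sum = 4.45875 mcg/mL·hr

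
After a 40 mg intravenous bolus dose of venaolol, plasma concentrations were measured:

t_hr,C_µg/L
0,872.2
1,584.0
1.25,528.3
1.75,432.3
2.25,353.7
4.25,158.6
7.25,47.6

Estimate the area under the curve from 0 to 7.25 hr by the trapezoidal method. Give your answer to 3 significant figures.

Trapezoidal AUC_0→7.25:
  [0→1]: (872.2+584.0)/2 × 1 = 728.1
  [1→1.25]: (584.0+528.3)/2 × 0.25 = 139.0375
  [1.25→1.75]: (528.3+432.3)/2 × 0.5 = 240.15
  [1.75→2.25]: (432.3+353.7)/2 × 0.5 = 196.5
  [2.25→4.25]: (353.7+158.6)/2 × 2 = 512.3
  [4.25→7.25]: (158.6+47.6)/2 × 3 = 309.3
  Sum = 2125.3875 µg/L·hr

AUC = 2130 µg/L·hr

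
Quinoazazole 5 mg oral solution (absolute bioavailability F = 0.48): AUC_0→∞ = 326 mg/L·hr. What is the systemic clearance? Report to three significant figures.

CL = 0.00736 L/hr

CL = F × Dose / AUC_0→∞
   = 0.48 × 5 / 326 = 0.00736196 L/hr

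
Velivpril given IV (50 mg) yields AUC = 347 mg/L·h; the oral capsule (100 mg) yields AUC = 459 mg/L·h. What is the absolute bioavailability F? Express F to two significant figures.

F = (AUC_ev / D_ev) / (AUC_iv / D_iv)
  = (459/100) / (347/50)
  = 4.59 / 6.94 = 0.6614

F = 0.66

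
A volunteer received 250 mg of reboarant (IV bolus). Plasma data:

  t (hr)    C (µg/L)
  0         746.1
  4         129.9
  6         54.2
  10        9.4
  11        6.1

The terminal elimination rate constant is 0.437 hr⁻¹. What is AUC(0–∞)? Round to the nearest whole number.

AUC = 2085 µg/L·hr

Trapezoidal AUC_0→11:
  [0→4]: (746.1+129.9)/2 × 4 = 1752.0
  [4→6]: (129.9+54.2)/2 × 2 = 184.1
  [6→10]: (54.2+9.4)/2 × 4 = 127.2
  [10→11]: (9.4+6.1)/2 × 1 = 7.75
  Sum = 2071.05 µg/L·hr
Extrapolated tail: C_last / k_e = 6.1 / 0.437 = 13.959
AUC_0→∞ = 2071.05 + 13.959 = 2085.009 µg/L·hr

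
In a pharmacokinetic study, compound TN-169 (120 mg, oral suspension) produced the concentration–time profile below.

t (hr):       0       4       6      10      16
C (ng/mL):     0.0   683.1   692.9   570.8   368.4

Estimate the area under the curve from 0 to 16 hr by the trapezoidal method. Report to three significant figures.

Trapezoidal AUC_0→16:
  [0→4]: (0.0+683.1)/2 × 4 = 1366.2
  [4→6]: (683.1+692.9)/2 × 2 = 1376.0
  [6→10]: (692.9+570.8)/2 × 4 = 2527.4
  [10→16]: (570.8+368.4)/2 × 6 = 2817.6
  Sum = 8087.2 ng/mL·hr

AUC = 8090 ng/mL·hr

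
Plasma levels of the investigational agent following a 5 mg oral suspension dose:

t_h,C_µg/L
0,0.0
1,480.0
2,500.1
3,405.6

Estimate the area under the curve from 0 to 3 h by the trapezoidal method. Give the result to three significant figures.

Trapezoidal AUC_0→3:
  [0→1]: (0.0+480.0)/2 × 1 = 240.0
  [1→2]: (480.0+500.1)/2 × 1 = 490.05
  [2→3]: (500.1+405.6)/2 × 1 = 452.85
  Sum = 1182.9 µg/L·h

AUC = 1180 µg/L·h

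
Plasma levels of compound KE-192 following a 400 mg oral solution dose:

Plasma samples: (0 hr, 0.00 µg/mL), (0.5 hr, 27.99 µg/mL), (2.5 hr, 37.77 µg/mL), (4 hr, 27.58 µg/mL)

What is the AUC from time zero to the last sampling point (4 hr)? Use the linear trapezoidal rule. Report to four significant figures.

AUC = 121.8 µg/mL·hr

Trapezoidal AUC_0→4:
  [0→0.5]: (0.00+27.99)/2 × 0.5 = 6.9975
  [0.5→2.5]: (27.99+37.77)/2 × 2 = 65.76
  [2.5→4]: (37.77+27.58)/2 × 1.5 = 49.0125
  Sum = 121.77 µg/mL·hr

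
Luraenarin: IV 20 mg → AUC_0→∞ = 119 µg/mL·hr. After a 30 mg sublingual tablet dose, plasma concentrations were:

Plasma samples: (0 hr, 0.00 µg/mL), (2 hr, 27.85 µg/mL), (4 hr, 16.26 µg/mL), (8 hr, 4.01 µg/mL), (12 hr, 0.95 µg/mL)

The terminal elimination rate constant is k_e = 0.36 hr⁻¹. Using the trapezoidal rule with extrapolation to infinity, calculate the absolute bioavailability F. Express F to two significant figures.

Trapezoidal AUC_0→12 (sublingual tablet):
  [0→2]: (0.00+27.85)/2 × 2 = 27.85
  [2→4]: (27.85+16.26)/2 × 2 = 44.11
  [4→8]: (16.26+4.01)/2 × 4 = 40.54
  [8→12]: (4.01+0.95)/2 × 4 = 9.92
  Sum = 122.42 µg/mL·hr
Tail: C_last/k_e = 0.95/0.36 = 2.639
AUC_0→∞ (sublingual tablet) = 122.42 + 2.639 = 125.059 µg/mL·hr
F = (AUC_ev/D_ev)/(AUC_iv/D_iv) = (125.059/30)/(119/20) = 4.16863/5.95 = 0.7006

F = 0.70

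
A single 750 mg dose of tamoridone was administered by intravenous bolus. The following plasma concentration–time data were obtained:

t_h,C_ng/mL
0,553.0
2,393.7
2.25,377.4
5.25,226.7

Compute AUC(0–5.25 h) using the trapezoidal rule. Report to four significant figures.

AUC = 1949 ng/mL·h

Trapezoidal AUC_0→5.25:
  [0→2]: (553.0+393.7)/2 × 2 = 946.7
  [2→2.25]: (393.7+377.4)/2 × 0.25 = 96.3875
  [2.25→5.25]: (377.4+226.7)/2 × 3 = 906.15
  Sum = 1949.2375 ng/mL·h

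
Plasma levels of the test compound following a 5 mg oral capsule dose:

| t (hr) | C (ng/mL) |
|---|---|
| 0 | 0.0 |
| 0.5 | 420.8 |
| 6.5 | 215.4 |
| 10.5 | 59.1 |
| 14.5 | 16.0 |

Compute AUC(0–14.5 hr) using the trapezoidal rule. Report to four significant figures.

AUC = 2713 ng/mL·hr

Trapezoidal AUC_0→14.5:
  [0→0.5]: (0.0+420.8)/2 × 0.5 = 105.2
  [0.5→6.5]: (420.8+215.4)/2 × 6 = 1908.6
  [6.5→10.5]: (215.4+59.1)/2 × 4 = 549.0
  [10.5→14.5]: (59.1+16.0)/2 × 4 = 150.2
  Sum = 2713.0 ng/mL·hr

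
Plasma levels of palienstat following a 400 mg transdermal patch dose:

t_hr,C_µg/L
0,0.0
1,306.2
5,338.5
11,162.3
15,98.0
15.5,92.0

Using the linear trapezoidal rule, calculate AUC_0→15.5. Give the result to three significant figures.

Trapezoidal AUC_0→15.5:
  [0→1]: (0.0+306.2)/2 × 1 = 153.1
  [1→5]: (306.2+338.5)/2 × 4 = 1289.4
  [5→11]: (338.5+162.3)/2 × 6 = 1502.4
  [11→15]: (162.3+98.0)/2 × 4 = 520.6
  [15→15.5]: (98.0+92.0)/2 × 0.5 = 47.5
  Sum = 3513.0 µg/L·hr

AUC = 3510 µg/L·hr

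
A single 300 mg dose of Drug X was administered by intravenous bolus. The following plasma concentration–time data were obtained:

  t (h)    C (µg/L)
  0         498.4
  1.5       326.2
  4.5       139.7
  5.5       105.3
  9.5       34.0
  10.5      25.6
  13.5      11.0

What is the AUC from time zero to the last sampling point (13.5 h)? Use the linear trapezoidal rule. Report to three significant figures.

AUC = 1800 µg/L·h

Trapezoidal AUC_0→13.5:
  [0→1.5]: (498.4+326.2)/2 × 1.5 = 618.45
  [1.5→4.5]: (326.2+139.7)/2 × 3 = 698.85
  [4.5→5.5]: (139.7+105.3)/2 × 1 = 122.5
  [5.5→9.5]: (105.3+34.0)/2 × 4 = 278.6
  [9.5→10.5]: (34.0+25.6)/2 × 1 = 29.8
  [10.5→13.5]: (25.6+11.0)/2 × 3 = 54.9
  Sum = 1803.1 µg/L·h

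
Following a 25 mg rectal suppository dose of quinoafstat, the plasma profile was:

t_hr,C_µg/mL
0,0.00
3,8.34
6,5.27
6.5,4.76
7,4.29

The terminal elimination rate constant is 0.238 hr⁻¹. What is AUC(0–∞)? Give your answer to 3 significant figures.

Trapezoidal AUC_0→7:
  [0→3]: (0.00+8.34)/2 × 3 = 12.51
  [3→6]: (8.34+5.27)/2 × 3 = 20.415
  [6→6.5]: (5.27+4.76)/2 × 0.5 = 2.5075
  [6.5→7]: (4.76+4.29)/2 × 0.5 = 2.2625
  Sum = 37.695 µg/mL·hr
Extrapolated tail: C_last / k_e = 4.29 / 0.238 = 18.025
AUC_0→∞ = 37.695 + 18.025 = 55.72 µg/mL·hr

AUC = 55.7 µg/mL·hr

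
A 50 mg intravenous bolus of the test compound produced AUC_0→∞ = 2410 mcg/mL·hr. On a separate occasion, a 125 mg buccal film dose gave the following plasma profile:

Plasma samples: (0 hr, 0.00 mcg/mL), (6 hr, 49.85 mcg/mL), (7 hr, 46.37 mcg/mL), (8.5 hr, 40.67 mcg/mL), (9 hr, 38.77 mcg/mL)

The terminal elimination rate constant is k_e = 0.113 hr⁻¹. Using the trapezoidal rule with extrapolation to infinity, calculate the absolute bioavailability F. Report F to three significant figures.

Trapezoidal AUC_0→9 (buccal film):
  [0→6]: (0.00+49.85)/2 × 6 = 149.55
  [6→7]: (49.85+46.37)/2 × 1 = 48.11
  [7→8.5]: (46.37+40.67)/2 × 1.5 = 65.28
  [8.5→9]: (40.67+38.77)/2 × 0.5 = 19.86
  Sum = 282.8 mcg/mL·hr
Tail: C_last/k_e = 38.77/0.113 = 343.097
AUC_0→∞ (buccal film) = 282.8 + 343.097 = 625.897 mcg/mL·hr
F = (AUC_ev/D_ev)/(AUC_iv/D_iv) = (625.897/125)/(2410/50) = 5.007176/48.2 = 0.1039

F = 0.104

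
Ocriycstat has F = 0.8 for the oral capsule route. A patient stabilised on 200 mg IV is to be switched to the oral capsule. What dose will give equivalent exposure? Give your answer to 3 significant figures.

For equal systemic exposure: F × D_ev = D_iv
D_ev = D_iv / F = 200 / 0.8 = 250 mg

D_oral = 250 mg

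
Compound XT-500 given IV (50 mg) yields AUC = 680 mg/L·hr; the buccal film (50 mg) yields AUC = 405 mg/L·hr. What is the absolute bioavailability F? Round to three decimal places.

F = (AUC_ev / D_ev) / (AUC_iv / D_iv)
  = (405/50) / (680/50)
  = 8.1 / 13.6 = 0.5956

F = 0.596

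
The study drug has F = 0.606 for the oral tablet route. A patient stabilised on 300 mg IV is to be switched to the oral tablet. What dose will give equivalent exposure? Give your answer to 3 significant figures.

For equal systemic exposure: F × D_ev = D_iv
D_ev = D_iv / F = 300 / 0.606 = 495.05 mg

D_oral = 495 mg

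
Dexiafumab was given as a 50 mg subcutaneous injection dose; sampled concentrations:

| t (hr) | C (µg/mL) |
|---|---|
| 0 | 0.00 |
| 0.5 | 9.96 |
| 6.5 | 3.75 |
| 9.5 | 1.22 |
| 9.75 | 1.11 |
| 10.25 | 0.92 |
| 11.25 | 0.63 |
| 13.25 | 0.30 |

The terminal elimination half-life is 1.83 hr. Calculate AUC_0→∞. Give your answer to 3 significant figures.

Trapezoidal AUC_0→13.25:
  [0→0.5]: (0.00+9.96)/2 × 0.5 = 2.49
  [0.5→6.5]: (9.96+3.75)/2 × 6 = 41.13
  [6.5→9.5]: (3.75+1.22)/2 × 3 = 7.455
  [9.5→9.75]: (1.22+1.11)/2 × 0.25 = 0.29125
  [9.75→10.25]: (1.11+0.92)/2 × 0.5 = 0.5075
  [10.25→11.25]: (0.92+0.63)/2 × 1 = 0.775
  [11.25→13.25]: (0.63+0.30)/2 × 2 = 0.93
  Sum = 53.57875 µg/mL·hr
k_e = ln2 / t½ = 0.693147 / 1.83 = 0.3788 hr^-1
Extrapolated tail: C_last / k_e = 0.30 / 0.3788 = 0.792
AUC_0→∞ = 53.57875 + 0.792 = 54.37075 µg/mL·hr

AUC = 54.4 µg/mL·hr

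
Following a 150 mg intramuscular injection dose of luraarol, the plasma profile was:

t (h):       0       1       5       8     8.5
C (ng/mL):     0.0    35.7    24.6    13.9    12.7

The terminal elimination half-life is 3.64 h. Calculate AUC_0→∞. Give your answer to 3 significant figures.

Trapezoidal AUC_0→8.5:
  [0→1]: (0.0+35.7)/2 × 1 = 17.85
  [1→5]: (35.7+24.6)/2 × 4 = 120.6
  [5→8]: (24.6+13.9)/2 × 3 = 57.75
  [8→8.5]: (13.9+12.7)/2 × 0.5 = 6.65
  Sum = 202.85 ng/mL·h
k_e = ln2 / t½ = 0.693147 / 3.64 = 0.1904 h^-1
Extrapolated tail: C_last / k_e = 12.7 / 0.1904 = 66.702
AUC_0→∞ = 202.85 + 66.702 = 269.552 ng/mL·h

AUC = 270 ng/mL·h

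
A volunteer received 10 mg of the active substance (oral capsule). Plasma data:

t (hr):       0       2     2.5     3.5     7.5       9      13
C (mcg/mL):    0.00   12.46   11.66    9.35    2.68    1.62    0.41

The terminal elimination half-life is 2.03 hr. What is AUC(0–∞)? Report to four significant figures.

AUC = 61.54 mcg/mL·hr

Trapezoidal AUC_0→13:
  [0→2]: (0.00+12.46)/2 × 2 = 12.46
  [2→2.5]: (12.46+11.66)/2 × 0.5 = 6.03
  [2.5→3.5]: (11.66+9.35)/2 × 1 = 10.505
  [3.5→7.5]: (9.35+2.68)/2 × 4 = 24.06
  [7.5→9]: (2.68+1.62)/2 × 1.5 = 3.225
  [9→13]: (1.62+0.41)/2 × 4 = 4.06
  Sum = 60.34 mcg/mL·hr
k_e = ln2 / t½ = 0.693147 / 2.03 = 0.3415 hr^-1
Extrapolated tail: C_last / k_e = 0.41 / 0.3415 = 1.201
AUC_0→∞ = 60.34 + 1.201 = 61.541 mcg/mL·hr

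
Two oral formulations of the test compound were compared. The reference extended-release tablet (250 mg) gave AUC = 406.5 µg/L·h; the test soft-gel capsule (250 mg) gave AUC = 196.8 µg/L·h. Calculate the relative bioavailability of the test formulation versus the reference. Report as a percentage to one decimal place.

F_rel = 48.4%

F_rel = (AUC_test/D_test) / (AUC_ref/D_ref)
      = (196.8/250) / (406.5/250)
      = 0.7872 / 1.626 = 0.4841 = 48.41%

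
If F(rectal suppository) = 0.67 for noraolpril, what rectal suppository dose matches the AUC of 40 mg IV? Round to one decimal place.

D_rectal = 59.7 mg

For equal systemic exposure: F × D_ev = D_iv
D_ev = D_iv / F = 40 / 0.67 = 59.7015 mg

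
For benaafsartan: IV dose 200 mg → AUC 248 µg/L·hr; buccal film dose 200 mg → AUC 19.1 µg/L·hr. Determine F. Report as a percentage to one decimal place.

F = (AUC_ev / D_ev) / (AUC_iv / D_iv)
  = (19.1/200) / (248/200)
  = 0.0955 / 1.24 = 0.0770
  = 7.70%

F = 7.7%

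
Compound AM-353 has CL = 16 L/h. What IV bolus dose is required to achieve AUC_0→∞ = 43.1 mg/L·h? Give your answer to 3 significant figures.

Dose = 690 mg

Dose_iv = CL × AUC_0→∞
     = 16 × 43.1 = 689.6 mg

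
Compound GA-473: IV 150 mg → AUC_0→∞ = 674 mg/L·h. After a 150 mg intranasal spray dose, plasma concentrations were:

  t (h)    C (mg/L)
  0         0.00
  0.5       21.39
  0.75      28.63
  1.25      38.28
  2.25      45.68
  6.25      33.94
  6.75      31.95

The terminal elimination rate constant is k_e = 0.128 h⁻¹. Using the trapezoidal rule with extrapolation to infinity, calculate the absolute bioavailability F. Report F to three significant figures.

Trapezoidal AUC_0→6.75 (intranasal spray):
  [0→0.5]: (0.00+21.39)/2 × 0.5 = 5.3475
  [0.5→0.75]: (21.39+28.63)/2 × 0.25 = 6.2525
  [0.75→1.25]: (28.63+38.28)/2 × 0.5 = 16.7275
  [1.25→2.25]: (38.28+45.68)/2 × 1 = 41.98
  [2.25→6.25]: (45.68+33.94)/2 × 4 = 159.24
  [6.25→6.75]: (33.94+31.95)/2 × 0.5 = 16.4725
  Sum = 246.02 mg/L·h
Tail: C_last/k_e = 31.95/0.128 = 249.609
AUC_0→∞ (intranasal spray) = 246.02 + 249.609 = 495.629 mg/L·h
F = (AUC_ev/D_ev)/(AUC_iv/D_iv) = (495.629/150)/(674/150) = 3.30419/4.49333 = 0.7354

F = 0.735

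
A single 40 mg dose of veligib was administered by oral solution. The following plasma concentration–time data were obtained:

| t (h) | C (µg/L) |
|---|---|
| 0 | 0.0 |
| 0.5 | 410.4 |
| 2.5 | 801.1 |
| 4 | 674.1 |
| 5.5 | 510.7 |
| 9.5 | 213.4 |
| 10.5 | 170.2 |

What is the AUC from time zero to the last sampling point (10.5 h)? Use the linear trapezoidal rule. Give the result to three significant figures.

AUC = 4950 µg/L·h

Trapezoidal AUC_0→10.5:
  [0→0.5]: (0.0+410.4)/2 × 0.5 = 102.6
  [0.5→2.5]: (410.4+801.1)/2 × 2 = 1211.5
  [2.5→4]: (801.1+674.1)/2 × 1.5 = 1106.4
  [4→5.5]: (674.1+510.7)/2 × 1.5 = 888.6
  [5.5→9.5]: (510.7+213.4)/2 × 4 = 1448.2
  [9.5→10.5]: (213.4+170.2)/2 × 1 = 191.8
  Sum = 4949.1 µg/L·h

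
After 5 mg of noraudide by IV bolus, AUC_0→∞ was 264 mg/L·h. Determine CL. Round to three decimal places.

CL = 0.019 L/h

CL = Dose_iv / AUC_0→∞
   = 5 / 264 = 0.0189394 L/h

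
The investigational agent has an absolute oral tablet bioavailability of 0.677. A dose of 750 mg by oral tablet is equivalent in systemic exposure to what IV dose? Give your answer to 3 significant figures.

D_iv = 508 mg

Systemic exposure from an extravascular dose = F × D_ev, so the equivalent IV dose is F × D_ev.
D_iv = F × D_ev = 0.677 × 750 = 507.75 mg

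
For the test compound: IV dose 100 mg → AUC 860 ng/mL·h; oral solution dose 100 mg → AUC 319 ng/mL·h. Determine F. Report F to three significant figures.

F = 0.371

F = (AUC_ev / D_ev) / (AUC_iv / D_iv)
  = (319/100) / (860/100)
  = 3.19 / 8.6 = 0.3709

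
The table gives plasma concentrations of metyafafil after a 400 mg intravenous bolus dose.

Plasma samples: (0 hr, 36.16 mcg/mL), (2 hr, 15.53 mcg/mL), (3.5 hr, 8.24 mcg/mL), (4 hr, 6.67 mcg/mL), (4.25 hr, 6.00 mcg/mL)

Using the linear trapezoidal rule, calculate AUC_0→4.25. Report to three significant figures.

AUC = 74.8 mcg/mL·hr

Trapezoidal AUC_0→4.25:
  [0→2]: (36.16+15.53)/2 × 2 = 51.69
  [2→3.5]: (15.53+8.24)/2 × 1.5 = 17.8275
  [3.5→4]: (8.24+6.67)/2 × 0.5 = 3.7275
  [4→4.25]: (6.67+6.00)/2 × 0.25 = 1.58375
  Sum = 74.82875 mcg/mL·hr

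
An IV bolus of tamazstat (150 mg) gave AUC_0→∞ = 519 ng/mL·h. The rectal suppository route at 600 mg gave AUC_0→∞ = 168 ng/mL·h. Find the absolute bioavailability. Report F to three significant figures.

F = (AUC_ev / D_ev) / (AUC_iv / D_iv)
  = (168/600) / (519/150)
  = 0.28 / 3.46 = 0.0809

F = 0.0809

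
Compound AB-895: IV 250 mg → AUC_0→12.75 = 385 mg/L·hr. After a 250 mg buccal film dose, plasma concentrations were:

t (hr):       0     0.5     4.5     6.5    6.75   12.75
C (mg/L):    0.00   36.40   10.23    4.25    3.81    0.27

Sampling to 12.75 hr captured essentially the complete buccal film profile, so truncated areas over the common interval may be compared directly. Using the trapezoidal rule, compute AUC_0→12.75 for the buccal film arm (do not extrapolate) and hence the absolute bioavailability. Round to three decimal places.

Trapezoidal AUC_0→12.75 (buccal film):
  [0→0.5]: (0.00+36.40)/2 × 0.5 = 9.1
  [0.5→4.5]: (36.40+10.23)/2 × 4 = 93.26
  [4.5→6.5]: (10.23+4.25)/2 × 2 = 14.48
  [6.5→6.75]: (4.25+3.81)/2 × 0.25 = 1.0075
  [6.75→12.75]: (3.81+0.27)/2 × 6 = 12.24
  Sum = 130.0875 mg/L·hr
F = (AUC_ev/D_ev)/(AUC_iv/D_iv) = (130.0875/250)/(385/250) = 0.52035/1.54 = 0.3379

F = 0.338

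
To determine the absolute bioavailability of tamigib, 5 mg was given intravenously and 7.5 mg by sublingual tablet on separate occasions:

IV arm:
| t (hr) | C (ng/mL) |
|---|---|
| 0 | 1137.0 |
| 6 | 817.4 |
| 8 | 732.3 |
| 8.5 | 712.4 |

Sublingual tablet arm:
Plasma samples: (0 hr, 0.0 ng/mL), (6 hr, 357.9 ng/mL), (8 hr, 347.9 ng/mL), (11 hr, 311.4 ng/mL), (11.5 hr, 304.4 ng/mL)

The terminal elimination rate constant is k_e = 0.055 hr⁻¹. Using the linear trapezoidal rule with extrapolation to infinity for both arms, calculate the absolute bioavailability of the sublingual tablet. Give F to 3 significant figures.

F = 0.272

Trapezoidal AUC_0→8.5 (IV):
  [0→6]: (1137.0+817.4)/2 × 6 = 5863.2
  [6→8]: (817.4+732.3)/2 × 2 = 1549.7
  [8→8.5]: (732.3+712.4)/2 × 0.5 = 361.175
  Sum = 7774.075 ng/mL·hr
IV tail: 712.4/0.055 = 12952.727; AUC_iv,0→∞ = 7774.075 + 12952.727 = 20726.802 ng/mL·hr
Trapezoidal AUC_0→11.5 (sublingual tablet):
  [0→6]: (0.0+357.9)/2 × 6 = 1073.7
  [6→8]: (357.9+347.9)/2 × 2 = 705.8
  [8→11]: (347.9+311.4)/2 × 3 = 988.95
  [11→11.5]: (311.4+304.4)/2 × 0.5 = 153.95
  Sum = 2922.4 ng/mL·hr
sublingual tablet tail: 304.4/0.055 = 5534.545; AUC_ev,0→∞ = 2922.4 + 5534.545 = 8456.945 ng/mL·hr
F = (AUC_ev/D_ev)/(AUC_iv/D_iv) = (8456.945/7.5)/(20726.802/5) = 1127.59/4145.3604 = 0.2720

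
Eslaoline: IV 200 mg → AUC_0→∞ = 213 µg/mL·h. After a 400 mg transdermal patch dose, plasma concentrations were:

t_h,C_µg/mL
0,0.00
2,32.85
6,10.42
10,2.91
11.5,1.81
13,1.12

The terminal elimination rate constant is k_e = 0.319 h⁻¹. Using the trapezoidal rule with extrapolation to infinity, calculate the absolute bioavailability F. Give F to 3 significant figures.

F = 0.365

Trapezoidal AUC_0→13 (transdermal patch):
  [0→2]: (0.00+32.85)/2 × 2 = 32.85
  [2→6]: (32.85+10.42)/2 × 4 = 86.54
  [6→10]: (10.42+2.91)/2 × 4 = 26.66
  [10→11.5]: (2.91+1.81)/2 × 1.5 = 3.54
  [11.5→13]: (1.81+1.12)/2 × 1.5 = 2.1975
  Sum = 151.7875 µg/mL·h
Tail: C_last/k_e = 1.12/0.319 = 3.511
AUC_0→∞ (transdermal patch) = 151.7875 + 3.511 = 155.2985 µg/mL·h
F = (AUC_ev/D_ev)/(AUC_iv/D_iv) = (155.2985/400)/(213/200) = 0.38824625/1.065 = 0.3646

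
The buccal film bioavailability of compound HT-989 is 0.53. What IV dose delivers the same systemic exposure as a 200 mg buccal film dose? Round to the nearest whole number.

Systemic exposure from an extravascular dose = F × D_ev, so the equivalent IV dose is F × D_ev.
D_iv = F × D_ev = 0.53 × 200 = 106 mg

D_iv = 106 mg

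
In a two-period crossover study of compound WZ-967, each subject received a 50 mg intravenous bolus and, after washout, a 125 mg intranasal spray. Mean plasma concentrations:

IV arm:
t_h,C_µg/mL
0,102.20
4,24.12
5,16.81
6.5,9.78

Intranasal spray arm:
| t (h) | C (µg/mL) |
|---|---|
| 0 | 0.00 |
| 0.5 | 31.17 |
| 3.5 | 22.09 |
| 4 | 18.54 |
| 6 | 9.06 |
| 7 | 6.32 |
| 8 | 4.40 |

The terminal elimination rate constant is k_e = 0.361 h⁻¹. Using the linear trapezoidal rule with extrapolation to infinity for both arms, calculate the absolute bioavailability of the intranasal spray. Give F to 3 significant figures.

Trapezoidal AUC_0→6.5 (IV):
  [0→4]: (102.20+24.12)/2 × 4 = 252.64
  [4→5]: (24.12+16.81)/2 × 1 = 20.465
  [5→6.5]: (16.81+9.78)/2 × 1.5 = 19.9425
  Sum = 293.0475 µg/mL·h
IV tail: 9.78/0.361 = 27.091; AUC_iv,0→∞ = 293.0475 + 27.091 = 320.1385 µg/mL·h
Trapezoidal AUC_0→8 (intranasal spray):
  [0→0.5]: (0.00+31.17)/2 × 0.5 = 7.7925
  [0.5→3.5]: (31.17+22.09)/2 × 3 = 79.89
  [3.5→4]: (22.09+18.54)/2 × 0.5 = 10.1575
  [4→6]: (18.54+9.06)/2 × 2 = 27.6
  [6→7]: (9.06+6.32)/2 × 1 = 7.69
  [7→8]: (6.32+4.40)/2 × 1 = 5.36
  Sum = 138.49 µg/mL·h
intranasal spray tail: 4.40/0.361 = 12.188; AUC_ev,0→∞ = 138.49 + 12.188 = 150.678 µg/mL·h
F = (AUC_ev/D_ev)/(AUC_iv/D_iv) = (150.678/125)/(320.1385/50) = 1.205424/6.40277 = 0.1883

F = 0.188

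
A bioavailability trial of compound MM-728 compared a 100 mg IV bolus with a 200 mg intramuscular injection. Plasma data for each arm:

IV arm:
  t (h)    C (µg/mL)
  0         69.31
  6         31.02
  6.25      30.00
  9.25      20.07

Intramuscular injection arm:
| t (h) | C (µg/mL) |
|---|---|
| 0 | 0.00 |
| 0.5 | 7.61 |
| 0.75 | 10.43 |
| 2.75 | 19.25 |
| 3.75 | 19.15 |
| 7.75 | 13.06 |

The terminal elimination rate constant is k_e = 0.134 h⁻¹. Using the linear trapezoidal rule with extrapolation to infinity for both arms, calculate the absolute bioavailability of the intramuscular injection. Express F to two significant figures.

Trapezoidal AUC_0→9.25 (IV):
  [0→6]: (69.31+31.02)/2 × 6 = 300.99
  [6→6.25]: (31.02+30.00)/2 × 0.25 = 7.6275
  [6.25→9.25]: (30.00+20.07)/2 × 3 = 75.105
  Sum = 383.7225 µg/mL·h
IV tail: 20.07/0.134 = 149.776; AUC_iv,0→∞ = 383.7225 + 149.776 = 533.4985 µg/mL·h
Trapezoidal AUC_0→7.75 (intramuscular injection):
  [0→0.5]: (0.00+7.61)/2 × 0.5 = 1.9025
  [0.5→0.75]: (7.61+10.43)/2 × 0.25 = 2.255
  [0.75→2.75]: (10.43+19.25)/2 × 2 = 29.68
  [2.75→3.75]: (19.25+19.15)/2 × 1 = 19.2
  [3.75→7.75]: (19.15+13.06)/2 × 4 = 64.42
  Sum = 117.4575 µg/mL·h
intramuscular injection tail: 13.06/0.134 = 97.463; AUC_ev,0→∞ = 117.4575 + 97.463 = 214.9205 µg/mL·h
F = (AUC_ev/D_ev)/(AUC_iv/D_iv) = (214.9205/200)/(533.4985/100) = 1.0746025/5.334985 = 0.2014

F = 0.20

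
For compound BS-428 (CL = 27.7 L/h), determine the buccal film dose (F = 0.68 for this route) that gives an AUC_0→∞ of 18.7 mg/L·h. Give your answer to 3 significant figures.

Dose = 762 mg

Dose = CL × AUC_0→∞ / F
     = 27.7 × 18.7 / 0.68 = 761.75 mg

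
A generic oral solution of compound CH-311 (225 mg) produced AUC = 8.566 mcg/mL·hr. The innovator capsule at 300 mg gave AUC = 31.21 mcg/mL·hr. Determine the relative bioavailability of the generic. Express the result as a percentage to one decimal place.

F_rel = (AUC_test/D_test) / (AUC_ref/D_ref)
      = (8.566/225) / (31.21/300)
      = 0.0380711 / 0.104033 = 0.3660 = 36.60%

F_rel = 36.6%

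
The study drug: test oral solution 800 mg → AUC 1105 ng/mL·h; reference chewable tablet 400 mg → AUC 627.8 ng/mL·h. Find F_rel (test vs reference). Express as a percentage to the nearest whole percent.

F_rel = (AUC_test/D_test) / (AUC_ref/D_ref)
      = (1105/800) / (627.8/400)
      = 1.38125 / 1.5695 = 0.8801 = 88.01%

F_rel = 88%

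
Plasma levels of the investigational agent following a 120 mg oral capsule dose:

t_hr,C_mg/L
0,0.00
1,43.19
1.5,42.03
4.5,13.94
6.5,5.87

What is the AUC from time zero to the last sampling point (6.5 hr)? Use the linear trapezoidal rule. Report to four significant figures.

AUC = 146.7 mg/L·hr

Trapezoidal AUC_0→6.5:
  [0→1]: (0.00+43.19)/2 × 1 = 21.595
  [1→1.5]: (43.19+42.03)/2 × 0.5 = 21.305
  [1.5→4.5]: (42.03+13.94)/2 × 3 = 83.955
  [4.5→6.5]: (13.94+5.87)/2 × 2 = 19.81
  Sum = 146.665 mg/L·hr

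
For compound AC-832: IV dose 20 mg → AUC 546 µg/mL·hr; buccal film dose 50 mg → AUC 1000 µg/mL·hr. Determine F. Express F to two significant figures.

F = 0.73

F = (AUC_ev / D_ev) / (AUC_iv / D_iv)
  = (1000/50) / (546/20)
  = 20 / 27.3 = 0.7326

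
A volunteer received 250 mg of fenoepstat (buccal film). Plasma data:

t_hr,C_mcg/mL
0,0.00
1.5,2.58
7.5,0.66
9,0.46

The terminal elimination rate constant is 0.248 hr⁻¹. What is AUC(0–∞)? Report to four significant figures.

Trapezoidal AUC_0→9:
  [0→1.5]: (0.00+2.58)/2 × 1.5 = 1.935
  [1.5→7.5]: (2.58+0.66)/2 × 6 = 9.72
  [7.5→9]: (0.66+0.46)/2 × 1.5 = 0.84
  Sum = 12.495 mcg/mL·hr
Extrapolated tail: C_last / k_e = 0.46 / 0.248 = 1.855
AUC_0→∞ = 12.495 + 1.855 = 14.35 mcg/mL·hr

AUC = 14.35 mcg/mL·hr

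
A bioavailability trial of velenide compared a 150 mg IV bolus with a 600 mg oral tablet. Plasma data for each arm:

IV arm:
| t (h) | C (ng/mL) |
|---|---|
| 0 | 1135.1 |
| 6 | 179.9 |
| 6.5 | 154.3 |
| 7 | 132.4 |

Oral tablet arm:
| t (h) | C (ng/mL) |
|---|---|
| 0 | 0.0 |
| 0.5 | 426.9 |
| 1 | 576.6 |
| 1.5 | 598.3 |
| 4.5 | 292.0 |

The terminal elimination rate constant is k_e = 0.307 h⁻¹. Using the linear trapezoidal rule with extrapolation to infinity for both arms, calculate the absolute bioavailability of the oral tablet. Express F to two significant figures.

Trapezoidal AUC_0→7 (IV):
  [0→6]: (1135.1+179.9)/2 × 6 = 3945.0
  [6→6.5]: (179.9+154.3)/2 × 0.5 = 83.55
  [6.5→7]: (154.3+132.4)/2 × 0.5 = 71.675
  Sum = 4100.225 ng/mL·h
IV tail: 132.4/0.307 = 431.270; AUC_iv,0→∞ = 4100.225 + 431.270 = 4531.495 ng/mL·h
Trapezoidal AUC_0→4.5 (oral tablet):
  [0→0.5]: (0.0+426.9)/2 × 0.5 = 106.725
  [0.5→1]: (426.9+576.6)/2 × 0.5 = 250.875
  [1→1.5]: (576.6+598.3)/2 × 0.5 = 293.725
  [1.5→4.5]: (598.3+292.0)/2 × 3 = 1335.45
  Sum = 1986.775 ng/mL·h
oral tablet tail: 292.0/0.307 = 951.140; AUC_ev,0→∞ = 1986.775 + 951.140 = 2937.915 ng/mL·h
F = (AUC_ev/D_ev)/(AUC_iv/D_iv) = (2937.915/600)/(4531.495/150) = 4.896525/30.21 = 0.1621

F = 0.16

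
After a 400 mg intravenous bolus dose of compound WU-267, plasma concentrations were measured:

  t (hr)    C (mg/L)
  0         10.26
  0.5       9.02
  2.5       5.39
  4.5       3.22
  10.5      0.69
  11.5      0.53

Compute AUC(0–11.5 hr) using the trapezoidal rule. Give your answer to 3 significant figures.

Trapezoidal AUC_0→11.5:
  [0→0.5]: (10.26+9.02)/2 × 0.5 = 4.82
  [0.5→2.5]: (9.02+5.39)/2 × 2 = 14.41
  [2.5→4.5]: (5.39+3.22)/2 × 2 = 8.61
  [4.5→10.5]: (3.22+0.69)/2 × 6 = 11.73
  [10.5→11.5]: (0.69+0.53)/2 × 1 = 0.61
  Sum = 40.18 mg/L·hr

AUC = 40.2 mg/L·hr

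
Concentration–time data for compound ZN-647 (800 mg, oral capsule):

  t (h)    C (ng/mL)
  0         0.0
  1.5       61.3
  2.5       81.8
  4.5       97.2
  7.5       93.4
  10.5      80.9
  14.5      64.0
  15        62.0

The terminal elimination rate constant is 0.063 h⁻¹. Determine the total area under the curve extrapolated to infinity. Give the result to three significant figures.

Trapezoidal AUC_0→15:
  [0→1.5]: (0.0+61.3)/2 × 1.5 = 45.975
  [1.5→2.5]: (61.3+81.8)/2 × 1 = 71.55
  [2.5→4.5]: (81.8+97.2)/2 × 2 = 179.0
  [4.5→7.5]: (97.2+93.4)/2 × 3 = 285.9
  [7.5→10.5]: (93.4+80.9)/2 × 3 = 261.45
  [10.5→14.5]: (80.9+64.0)/2 × 4 = 289.8
  [14.5→15]: (64.0+62.0)/2 × 0.5 = 31.5
  Sum = 1165.175 ng/mL·h
Extrapolated tail: C_last / k_e = 62.0 / 0.063 = 984.127
AUC_0→∞ = 1165.175 + 984.127 = 2149.302 ng/mL·h

AUC = 2150 ng/mL·h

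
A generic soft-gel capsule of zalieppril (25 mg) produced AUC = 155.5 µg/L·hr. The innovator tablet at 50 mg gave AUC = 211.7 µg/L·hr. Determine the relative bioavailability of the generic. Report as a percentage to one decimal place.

F_rel = 146.9%

F_rel = (AUC_test/D_test) / (AUC_ref/D_ref)
      = (155.5/25) / (211.7/50)
      = 6.22 / 4.234 = 1.4691 = 146.91%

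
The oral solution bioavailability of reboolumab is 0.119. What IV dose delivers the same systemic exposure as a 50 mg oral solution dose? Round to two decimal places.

Systemic exposure from an extravascular dose = F × D_ev, so the equivalent IV dose is F × D_ev.
D_iv = F × D_ev = 0.119 × 50 = 5.95 mg

D_iv = 5.95 mg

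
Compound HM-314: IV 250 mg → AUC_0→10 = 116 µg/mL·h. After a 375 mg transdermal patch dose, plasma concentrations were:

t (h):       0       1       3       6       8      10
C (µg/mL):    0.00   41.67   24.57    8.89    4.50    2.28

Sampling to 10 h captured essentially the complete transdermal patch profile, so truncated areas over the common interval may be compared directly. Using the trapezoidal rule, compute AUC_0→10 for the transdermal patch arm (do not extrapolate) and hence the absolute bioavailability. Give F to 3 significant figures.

Trapezoidal AUC_0→10 (transdermal patch):
  [0→1]: (0.00+41.67)/2 × 1 = 20.835
  [1→3]: (41.67+24.57)/2 × 2 = 66.24
  [3→6]: (24.57+8.89)/2 × 3 = 50.19
  [6→8]: (8.89+4.50)/2 × 2 = 13.39
  [8→10]: (4.50+2.28)/2 × 2 = 6.78
  Sum = 157.435 µg/mL·h
F = (AUC_ev/D_ev)/(AUC_iv/D_iv) = (157.435/375)/(116/250) = 0.419827/0.464 = 0.9048

F = 0.905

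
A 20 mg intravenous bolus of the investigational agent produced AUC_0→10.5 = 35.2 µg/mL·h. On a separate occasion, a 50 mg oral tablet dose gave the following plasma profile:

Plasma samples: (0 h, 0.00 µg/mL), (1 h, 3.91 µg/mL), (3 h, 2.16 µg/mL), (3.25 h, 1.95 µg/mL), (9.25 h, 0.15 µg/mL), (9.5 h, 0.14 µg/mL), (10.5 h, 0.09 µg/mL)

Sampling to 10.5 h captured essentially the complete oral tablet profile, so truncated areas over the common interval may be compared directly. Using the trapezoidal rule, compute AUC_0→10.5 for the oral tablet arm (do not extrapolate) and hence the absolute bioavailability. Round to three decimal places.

Trapezoidal AUC_0→10.5 (oral tablet):
  [0→1]: (0.00+3.91)/2 × 1 = 1.955
  [1→3]: (3.91+2.16)/2 × 2 = 6.07
  [3→3.25]: (2.16+1.95)/2 × 0.25 = 0.51375
  [3.25→9.25]: (1.95+0.15)/2 × 6 = 6.3
  [9.25→9.5]: (0.15+0.14)/2 × 0.25 = 0.03625
  [9.5→10.5]: (0.14+0.09)/2 × 1 = 0.115
  Sum = 14.99 µg/mL·h
F = (AUC_ev/D_ev)/(AUC_iv/D_iv) = (14.99/50)/(35.2/20) = 0.2998/1.76 = 0.1703

F = 0.170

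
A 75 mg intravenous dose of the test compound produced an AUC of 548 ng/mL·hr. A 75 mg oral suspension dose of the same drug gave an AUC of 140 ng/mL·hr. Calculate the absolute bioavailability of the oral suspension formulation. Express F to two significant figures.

F = 0.26

F = (AUC_ev / D_ev) / (AUC_iv / D_iv)
  = (140/75) / (548/75)
  = 1.86667 / 7.30667 = 0.2555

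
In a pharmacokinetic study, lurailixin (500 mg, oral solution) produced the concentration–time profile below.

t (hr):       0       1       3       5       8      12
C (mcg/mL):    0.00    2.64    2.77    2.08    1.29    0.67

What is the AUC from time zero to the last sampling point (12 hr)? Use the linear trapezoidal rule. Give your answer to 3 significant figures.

AUC = 20.6 mcg/mL·hr

Trapezoidal AUC_0→12:
  [0→1]: (0.00+2.64)/2 × 1 = 1.32
  [1→3]: (2.64+2.77)/2 × 2 = 5.41
  [3→5]: (2.77+2.08)/2 × 2 = 4.85
  [5→8]: (2.08+1.29)/2 × 3 = 5.055
  [8→12]: (1.29+0.67)/2 × 4 = 3.92
  Sum = 20.555 mcg/mL·hr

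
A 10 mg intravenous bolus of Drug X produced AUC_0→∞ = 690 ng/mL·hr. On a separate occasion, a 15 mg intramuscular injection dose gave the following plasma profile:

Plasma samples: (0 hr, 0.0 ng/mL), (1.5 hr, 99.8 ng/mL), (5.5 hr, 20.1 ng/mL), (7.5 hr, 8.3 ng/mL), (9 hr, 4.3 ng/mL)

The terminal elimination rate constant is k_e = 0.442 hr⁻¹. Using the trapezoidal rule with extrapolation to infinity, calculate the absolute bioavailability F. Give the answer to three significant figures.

Trapezoidal AUC_0→9 (intramuscular injection):
  [0→1.5]: (0.0+99.8)/2 × 1.5 = 74.85
  [1.5→5.5]: (99.8+20.1)/2 × 4 = 239.8
  [5.5→7.5]: (20.1+8.3)/2 × 2 = 28.4
  [7.5→9]: (8.3+4.3)/2 × 1.5 = 9.45
  Sum = 352.5 ng/mL·hr
Tail: C_last/k_e = 4.3/0.442 = 9.729
AUC_0→∞ (intramuscular injection) = 352.5 + 9.729 = 362.229 ng/mL·hr
F = (AUC_ev/D_ev)/(AUC_iv/D_iv) = (362.229/15)/(690/10) = 24.1486/69 = 0.3500

F = 0.350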